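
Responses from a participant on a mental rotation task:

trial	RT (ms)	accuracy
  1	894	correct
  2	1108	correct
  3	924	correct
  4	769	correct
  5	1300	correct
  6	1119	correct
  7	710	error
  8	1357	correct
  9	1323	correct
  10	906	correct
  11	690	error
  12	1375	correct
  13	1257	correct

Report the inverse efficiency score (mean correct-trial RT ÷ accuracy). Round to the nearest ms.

1325 ms

Correct trials (n=11): 894, 1108, 924, 769, 1300, 1119, 1357, 1323, 906, 1375, 1257
Mean correct RT = 12332/11 = 1121.0909 ms
Proportion correct = 11/13
IES = 1121.0909 / (11/13) = 1324.926 ms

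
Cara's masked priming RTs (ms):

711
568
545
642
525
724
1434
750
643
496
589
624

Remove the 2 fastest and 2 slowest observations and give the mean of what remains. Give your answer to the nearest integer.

631 ms

Sorted: 496, 525, 545, 568, 589, 624, 642, 643, 711, 724, 750, 1434
Drop lowest 2 (496, 525) and highest 2 (750, 1434)
Remaining (n=8): Σ = 5046, mean = 5046/8 = 630.750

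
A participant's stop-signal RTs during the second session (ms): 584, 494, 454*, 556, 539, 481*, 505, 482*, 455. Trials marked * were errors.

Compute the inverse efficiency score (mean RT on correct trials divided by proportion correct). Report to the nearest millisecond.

783 ms

Correct trials (n=6): 584, 494, 556, 539, 505, 455
Mean correct RT = 3133/6 = 522.1667 ms
Proportion correct = 6/9
IES = 522.1667 / (6/9) = 783.250 ms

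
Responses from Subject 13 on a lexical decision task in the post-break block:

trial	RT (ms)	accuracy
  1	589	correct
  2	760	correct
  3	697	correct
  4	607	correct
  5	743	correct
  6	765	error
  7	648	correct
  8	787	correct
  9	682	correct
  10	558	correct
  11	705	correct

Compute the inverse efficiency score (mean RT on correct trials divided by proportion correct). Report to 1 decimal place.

745.4 ms

Correct trials (n=10): 589, 760, 697, 607, 743, 648, 787, 682, 558, 705
Mean correct RT = 6776/10 = 677.6000 ms
Proportion correct = 10/11
IES = 677.6000 / (10/11) = 745.360 ms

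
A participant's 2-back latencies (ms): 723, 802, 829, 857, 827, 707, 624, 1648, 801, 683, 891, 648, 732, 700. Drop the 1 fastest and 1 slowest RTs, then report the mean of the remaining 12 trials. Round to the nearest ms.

Sorted: 624, 648, 683, 700, 707, 723, 732, 801, 802, 827, 829, 857, 891, 1648
Drop lowest 1 (624) and highest 1 (1648)
Remaining (n=12): Σ = 9200, mean = 9200/12 = 766.667

767 ms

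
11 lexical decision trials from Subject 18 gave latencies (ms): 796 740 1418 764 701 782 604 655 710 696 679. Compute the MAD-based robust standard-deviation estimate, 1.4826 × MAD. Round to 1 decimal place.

80.1 ms

Sorted: 604, 655, 679, 696, 701, 710, 740, 764, 782, 796, 1418 → median = 710
|x − 710| sorted: 0, 9, 14, 30, 31, 54, 55, 72, 86, 106, 708 → MAD = 54
Robust SD ≈ 1.4826 × 54 = 80.060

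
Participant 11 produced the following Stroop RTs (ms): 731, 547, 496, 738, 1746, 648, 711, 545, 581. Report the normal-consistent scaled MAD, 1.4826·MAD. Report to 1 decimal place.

133.4 ms

Sorted: 496, 545, 547, 581, 648, 711, 731, 738, 1746 → median = 648
|x − 648| sorted: 0, 63, 67, 83, 90, 101, 103, 152, 1098 → MAD = 90
Robust SD ≈ 1.4826 × 90 = 133.434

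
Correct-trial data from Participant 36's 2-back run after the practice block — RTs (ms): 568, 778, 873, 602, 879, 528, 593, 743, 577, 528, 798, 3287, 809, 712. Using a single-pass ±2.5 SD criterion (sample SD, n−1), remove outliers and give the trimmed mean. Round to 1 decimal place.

691.4 ms

n = 14, ΣRT = 12275, M = 876.786
Σ(x−M)² = 6459330.36; s = √(6459330.36/13) = 704.891
Cutoffs: 876.786 ± 2.5·704.891 → [-885.4, 2639.0]
Outside: 3287 → excluded.
Retained (n=13): Σ = 8988, mean = 8988/13 = 691.385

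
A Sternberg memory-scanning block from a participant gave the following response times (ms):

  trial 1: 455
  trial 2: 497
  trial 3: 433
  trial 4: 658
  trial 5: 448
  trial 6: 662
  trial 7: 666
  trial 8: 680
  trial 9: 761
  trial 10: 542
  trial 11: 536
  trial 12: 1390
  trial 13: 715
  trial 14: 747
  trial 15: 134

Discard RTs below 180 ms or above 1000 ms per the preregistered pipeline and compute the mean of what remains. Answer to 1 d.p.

600.0 ms

Excluded: 134, 1390
Retained (n=13): Σ = 7800
Mean = 7800/13 = 600.0000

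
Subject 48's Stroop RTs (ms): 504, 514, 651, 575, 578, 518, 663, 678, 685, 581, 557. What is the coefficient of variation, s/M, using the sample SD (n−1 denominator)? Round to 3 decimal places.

0.114

n = 11, Σ = 6504, M = 591.2727
Σ(x−M)² = 45696.182; s = √(45696.182/10) = 67.5990
CV = 67.5990 / 591.2727 = 0.11433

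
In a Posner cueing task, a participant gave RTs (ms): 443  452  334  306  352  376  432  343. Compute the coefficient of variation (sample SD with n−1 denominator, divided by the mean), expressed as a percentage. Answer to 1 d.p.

14.6%

n = 8, Σ = 3038, M = 379.7500
Σ(x−M)² = 21617.500; s = √(21617.500/7) = 55.5717
CV = 55.5717 / 379.7500 = 0.14634 = 14.634%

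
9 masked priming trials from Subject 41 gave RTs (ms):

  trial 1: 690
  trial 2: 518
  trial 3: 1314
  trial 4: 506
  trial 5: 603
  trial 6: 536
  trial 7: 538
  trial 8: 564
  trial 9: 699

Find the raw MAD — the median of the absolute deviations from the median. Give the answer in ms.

Sorted: 506, 518, 536, 538, 564, 603, 690, 699, 1314 → median = 564
|x − 564|: 126, 46, 750, 58, 39, 28, 26, 0, 135
Sorted deviations: 0, 26, 28, 39, 46, 58, 126, 135, 750 → MAD = 46

46 ms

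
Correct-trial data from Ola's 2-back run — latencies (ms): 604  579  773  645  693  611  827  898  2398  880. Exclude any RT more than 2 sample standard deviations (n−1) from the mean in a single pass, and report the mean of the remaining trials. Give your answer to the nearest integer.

723 ms

n = 10, ΣRT = 8908, M = 890.800
Σ(x−M)² = 2647071.60; s = √(2647071.60/9) = 542.327
Cutoffs: 890.800 ± 2·542.327 → [-193.9, 1975.5]
Outside: 2398 → excluded.
Retained (n=9): Σ = 6510, mean = 6510/9 = 723.333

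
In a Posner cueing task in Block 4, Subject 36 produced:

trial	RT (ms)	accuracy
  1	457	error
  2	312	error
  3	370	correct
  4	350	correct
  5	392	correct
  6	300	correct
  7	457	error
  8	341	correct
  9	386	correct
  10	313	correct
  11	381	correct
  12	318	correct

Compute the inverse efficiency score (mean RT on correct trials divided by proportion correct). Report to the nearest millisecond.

467 ms

Correct trials (n=9): 370, 350, 392, 300, 341, 386, 313, 381, 318
Mean correct RT = 3151/9 = 350.1111 ms
Proportion correct = 9/12
IES = 350.1111 / (9/12) = 466.815 ms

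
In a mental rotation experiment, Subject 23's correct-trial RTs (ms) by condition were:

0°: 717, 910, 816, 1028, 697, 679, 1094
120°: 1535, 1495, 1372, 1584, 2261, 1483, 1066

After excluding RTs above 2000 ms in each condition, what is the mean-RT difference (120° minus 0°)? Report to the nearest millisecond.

120°: exclude 2261
M(0°) = 5941/7 = 848.714
M(120°) = 8535/6 = 1422.500
Difference = 1422.500 − 848.714 = 573.786 ms

574 ms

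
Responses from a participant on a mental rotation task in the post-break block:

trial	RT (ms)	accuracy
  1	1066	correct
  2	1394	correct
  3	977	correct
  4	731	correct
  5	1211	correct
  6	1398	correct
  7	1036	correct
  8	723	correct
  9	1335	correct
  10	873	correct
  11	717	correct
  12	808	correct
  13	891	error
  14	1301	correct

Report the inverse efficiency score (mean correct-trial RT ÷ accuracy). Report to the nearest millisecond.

1124 ms

Correct trials (n=13): 1066, 1394, 977, 731, 1211, 1398, 1036, 723, 1335, 873, 717, 808, 1301
Mean correct RT = 13570/13 = 1043.8462 ms
Proportion correct = 13/14
IES = 1043.8462 / (13/14) = 1124.142 ms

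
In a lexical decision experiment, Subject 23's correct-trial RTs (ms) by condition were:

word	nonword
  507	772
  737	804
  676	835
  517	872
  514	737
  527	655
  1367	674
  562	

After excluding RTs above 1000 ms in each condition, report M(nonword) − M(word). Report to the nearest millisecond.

word: exclude 1367
M(word) = 4040/7 = 577.143
M(nonword) = 5349/7 = 764.143
Difference = 764.143 − 577.143 = 187.000 ms

187 ms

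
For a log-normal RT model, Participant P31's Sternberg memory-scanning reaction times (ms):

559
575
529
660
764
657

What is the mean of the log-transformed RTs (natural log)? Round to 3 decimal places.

6.428

ln(RT): 6.3261, 6.3544, 6.2710, 6.4922, 6.6386, 6.4877
Σ ln(RT) = 38.5700
Mean = 38.5700/6 = 6.42833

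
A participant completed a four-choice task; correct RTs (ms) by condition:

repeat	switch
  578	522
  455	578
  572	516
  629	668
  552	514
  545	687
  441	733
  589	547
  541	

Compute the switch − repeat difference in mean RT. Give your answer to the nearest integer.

M(repeat) = 4902/9 = 544.667
M(switch) = 4765/8 = 595.625
Difference = 595.625 − 544.667 = 50.958 ms

51 ms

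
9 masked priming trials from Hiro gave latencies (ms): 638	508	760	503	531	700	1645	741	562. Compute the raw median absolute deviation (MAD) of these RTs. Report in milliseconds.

107 ms

Sorted: 503, 508, 531, 562, 638, 700, 741, 760, 1645 → median = 638
|x − 638|: 0, 130, 122, 135, 107, 62, 1007, 103, 76
Sorted deviations: 0, 62, 76, 103, 107, 122, 130, 135, 1007 → MAD = 107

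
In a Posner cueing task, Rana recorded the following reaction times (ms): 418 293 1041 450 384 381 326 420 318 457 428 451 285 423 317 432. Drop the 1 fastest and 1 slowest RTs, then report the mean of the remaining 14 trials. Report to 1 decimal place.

Sorted: 285, 293, 317, 318, 326, 381, 384, 418, 420, 423, 428, 432, 450, 451, 457, 1041
Drop lowest 1 (285) and highest 1 (1041)
Remaining (n=14): Σ = 5498, mean = 5498/14 = 392.714

392.7 ms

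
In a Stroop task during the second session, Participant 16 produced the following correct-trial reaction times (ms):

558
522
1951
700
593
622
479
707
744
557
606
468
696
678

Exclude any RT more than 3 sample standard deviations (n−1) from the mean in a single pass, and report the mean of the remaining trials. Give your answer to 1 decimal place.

n = 14, ΣRT = 9881, M = 705.786
Σ(x−M)² = 1768348.36; s = √(1768348.36/13) = 368.818
Cutoffs: 705.786 ± 3·368.818 → [-400.7, 1812.2]
Outside: 1951 → excluded.
Retained (n=13): Σ = 7930, mean = 7930/13 = 610.000

610.0 ms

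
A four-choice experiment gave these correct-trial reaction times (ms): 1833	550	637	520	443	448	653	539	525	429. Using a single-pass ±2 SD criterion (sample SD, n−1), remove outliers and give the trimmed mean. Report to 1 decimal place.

n = 10, ΣRT = 6577, M = 657.700
Σ(x−M)² = 1586414.10; s = √(1586414.10/9) = 419.843
Cutoffs: 657.700 ± 2·419.843 → [-182.0, 1497.4]
Outside: 1833 → excluded.
Retained (n=9): Σ = 4744, mean = 4744/9 = 527.111

527.1 ms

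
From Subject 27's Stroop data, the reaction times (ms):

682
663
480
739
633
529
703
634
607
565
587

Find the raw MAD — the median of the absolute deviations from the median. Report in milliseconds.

Sorted: 480, 529, 565, 587, 607, 633, 634, 663, 682, 703, 739 → median = 633
|x − 633|: 49, 30, 153, 106, 0, 104, 70, 1, 26, 68, 46
Sorted deviations: 0, 1, 26, 30, 46, 49, 68, 70, 104, 106, 153 → MAD = 49

49 ms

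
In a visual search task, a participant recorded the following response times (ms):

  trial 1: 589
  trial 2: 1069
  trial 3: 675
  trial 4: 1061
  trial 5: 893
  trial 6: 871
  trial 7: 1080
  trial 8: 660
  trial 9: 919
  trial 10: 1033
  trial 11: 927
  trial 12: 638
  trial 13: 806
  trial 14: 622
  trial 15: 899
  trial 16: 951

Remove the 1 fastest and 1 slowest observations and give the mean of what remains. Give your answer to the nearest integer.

Sorted: 589, 622, 638, 660, 675, 806, 871, 893, 899, 919, 927, 951, 1033, 1061, 1069, 1080
Drop lowest 1 (589) and highest 1 (1080)
Remaining (n=14): Σ = 12024, mean = 12024/14 = 858.857

859 ms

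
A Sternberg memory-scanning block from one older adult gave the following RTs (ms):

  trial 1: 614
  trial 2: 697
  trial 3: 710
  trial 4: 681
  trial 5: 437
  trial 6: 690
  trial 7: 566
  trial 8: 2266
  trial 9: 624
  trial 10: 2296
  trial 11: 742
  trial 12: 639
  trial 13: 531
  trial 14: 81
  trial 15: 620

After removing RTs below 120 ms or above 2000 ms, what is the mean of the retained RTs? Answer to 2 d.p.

Excluded: 81, 2266, 2296
Retained (n=12): Σ = 7551
Mean = 7551/12 = 629.2500

629.25 ms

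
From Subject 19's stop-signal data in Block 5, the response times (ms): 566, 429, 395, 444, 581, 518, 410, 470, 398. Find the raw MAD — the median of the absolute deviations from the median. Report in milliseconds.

46 ms

Sorted: 395, 398, 410, 429, 444, 470, 518, 566, 581 → median = 444
|x − 444|: 122, 15, 49, 0, 137, 74, 34, 26, 46
Sorted deviations: 0, 15, 26, 34, 46, 49, 74, 122, 137 → MAD = 46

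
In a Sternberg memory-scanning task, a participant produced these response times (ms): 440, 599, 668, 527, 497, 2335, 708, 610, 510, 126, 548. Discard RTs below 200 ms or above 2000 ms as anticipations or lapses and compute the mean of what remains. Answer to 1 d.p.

567.4 ms

Excluded: 126, 2335
Retained (n=9): Σ = 5107
Mean = 5107/9 = 567.4444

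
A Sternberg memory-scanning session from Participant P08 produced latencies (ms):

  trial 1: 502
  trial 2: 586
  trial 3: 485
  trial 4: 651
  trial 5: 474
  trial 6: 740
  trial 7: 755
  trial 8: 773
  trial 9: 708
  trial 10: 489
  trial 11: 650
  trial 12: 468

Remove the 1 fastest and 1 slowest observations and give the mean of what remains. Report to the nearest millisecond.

604 ms

Sorted: 468, 474, 485, 489, 502, 586, 650, 651, 708, 740, 755, 773
Drop lowest 1 (468) and highest 1 (773)
Remaining (n=10): Σ = 6040, mean = 6040/10 = 604.000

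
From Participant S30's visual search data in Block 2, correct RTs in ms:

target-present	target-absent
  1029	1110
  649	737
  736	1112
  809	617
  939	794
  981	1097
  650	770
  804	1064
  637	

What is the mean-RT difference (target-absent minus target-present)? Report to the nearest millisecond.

M(target-present) = 7234/9 = 803.778
M(target-absent) = 7301/8 = 912.625
Difference = 912.625 − 803.778 = 108.847 ms

109 ms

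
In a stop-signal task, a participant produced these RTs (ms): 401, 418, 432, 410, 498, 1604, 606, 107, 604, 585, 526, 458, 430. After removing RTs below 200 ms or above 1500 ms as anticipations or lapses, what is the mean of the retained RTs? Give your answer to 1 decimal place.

488.0 ms

Excluded: 107, 1604
Retained (n=11): Σ = 5368
Mean = 5368/11 = 488.0000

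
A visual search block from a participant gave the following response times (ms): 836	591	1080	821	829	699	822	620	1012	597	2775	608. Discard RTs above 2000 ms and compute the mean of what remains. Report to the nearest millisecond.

Excluded: 2775
Retained (n=11): Σ = 8515
Mean = 8515/11 = 774.0909

774 ms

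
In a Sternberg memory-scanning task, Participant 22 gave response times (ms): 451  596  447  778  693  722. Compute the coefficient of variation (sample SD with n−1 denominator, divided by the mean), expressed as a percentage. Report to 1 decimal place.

n = 6, Σ = 3687, M = 614.5000
Σ(x−M)² = 99581.500; s = √(99581.500/5) = 141.1251
CV = 141.1251 / 614.5000 = 0.22966 = 22.966%

23.0%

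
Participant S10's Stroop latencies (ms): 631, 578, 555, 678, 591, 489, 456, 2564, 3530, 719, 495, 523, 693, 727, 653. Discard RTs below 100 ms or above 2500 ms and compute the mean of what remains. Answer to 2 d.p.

Excluded: 2564, 3530
Retained (n=13): Σ = 7788
Mean = 7788/13 = 599.0769

599.08 ms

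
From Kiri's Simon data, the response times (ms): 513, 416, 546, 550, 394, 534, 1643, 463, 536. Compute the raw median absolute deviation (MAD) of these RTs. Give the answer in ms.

21 ms

Sorted: 394, 416, 463, 513, 534, 536, 546, 550, 1643 → median = 534
|x − 534|: 21, 118, 12, 16, 140, 0, 1109, 71, 2
Sorted deviations: 0, 2, 12, 16, 21, 71, 118, 140, 1109 → MAD = 21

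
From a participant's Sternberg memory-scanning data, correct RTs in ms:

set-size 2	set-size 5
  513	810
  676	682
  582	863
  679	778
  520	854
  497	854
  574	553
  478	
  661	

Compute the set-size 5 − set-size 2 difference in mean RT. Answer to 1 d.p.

195.0 ms

M(set-size 2) = 5180/9 = 575.556
M(set-size 5) = 5394/7 = 770.571
Difference = 770.571 − 575.556 = 195.016 ms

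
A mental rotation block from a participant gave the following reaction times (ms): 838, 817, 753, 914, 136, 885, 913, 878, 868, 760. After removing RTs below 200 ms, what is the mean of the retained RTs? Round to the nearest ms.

847 ms

Excluded: 136
Retained (n=9): Σ = 7626
Mean = 7626/9 = 847.3333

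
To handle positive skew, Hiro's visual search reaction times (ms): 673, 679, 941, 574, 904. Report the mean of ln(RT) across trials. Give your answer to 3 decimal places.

ln(RT): 6.5117, 6.5206, 6.8469, 6.3526, 6.8068
Σ ln(RT) = 33.0388
Mean = 33.0388/5 = 6.60775

6.608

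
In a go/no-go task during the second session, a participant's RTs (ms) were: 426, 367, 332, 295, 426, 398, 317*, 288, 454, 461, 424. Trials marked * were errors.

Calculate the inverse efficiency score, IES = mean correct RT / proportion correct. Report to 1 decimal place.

425.8 ms

Correct trials (n=10): 426, 367, 332, 295, 426, 398, 288, 454, 461, 424
Mean correct RT = 3871/10 = 387.1000 ms
Proportion correct = 10/11
IES = 387.1000 / (10/11) = 425.810 ms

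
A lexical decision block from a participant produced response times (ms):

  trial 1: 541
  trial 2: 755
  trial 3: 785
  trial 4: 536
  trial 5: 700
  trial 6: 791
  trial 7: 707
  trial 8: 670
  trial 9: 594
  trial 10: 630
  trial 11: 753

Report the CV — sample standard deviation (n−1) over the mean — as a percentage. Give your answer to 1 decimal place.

13.6%

n = 11, Σ = 7462, M = 678.3636
Σ(x−M)² = 85452.545; s = √(85452.545/10) = 92.4405
CV = 92.4405 / 678.3636 = 0.13627 = 13.627%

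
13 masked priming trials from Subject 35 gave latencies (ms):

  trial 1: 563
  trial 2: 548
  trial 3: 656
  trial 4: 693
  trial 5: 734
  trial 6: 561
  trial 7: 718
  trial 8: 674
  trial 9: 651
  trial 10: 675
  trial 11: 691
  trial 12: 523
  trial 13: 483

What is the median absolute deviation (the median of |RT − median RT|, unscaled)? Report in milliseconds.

Sorted: 483, 523, 548, 561, 563, 651, 656, 674, 675, 691, 693, 718, 734 → median = 656
|x − 656|: 93, 108, 0, 37, 78, 95, 62, 18, 5, 19, 35, 133, 173
Sorted deviations: 0, 5, 18, 19, 35, 37, 62, 78, 93, 95, 108, 133, 173 → MAD = 62

62 ms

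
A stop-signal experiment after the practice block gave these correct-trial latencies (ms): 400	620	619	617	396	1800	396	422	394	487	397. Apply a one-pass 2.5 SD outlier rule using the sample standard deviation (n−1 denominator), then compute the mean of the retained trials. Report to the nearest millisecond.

n = 11, ΣRT = 6548, M = 595.273
Σ(x−M)² = 1692134.18; s = √(1692134.18/10) = 411.356
Cutoffs: 595.273 ± 2.5·411.356 → [-433.1, 1623.7]
Outside: 1800 → excluded.
Retained (n=10): Σ = 4748, mean = 4748/10 = 474.800

475 ms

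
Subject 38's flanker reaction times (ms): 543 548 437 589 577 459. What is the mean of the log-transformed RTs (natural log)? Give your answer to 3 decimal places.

ln(RT): 6.2971, 6.3063, 6.0799, 6.3784, 6.3578, 6.1291
Σ ln(RT) = 37.5486
Mean = 37.5486/6 = 6.25811

6.258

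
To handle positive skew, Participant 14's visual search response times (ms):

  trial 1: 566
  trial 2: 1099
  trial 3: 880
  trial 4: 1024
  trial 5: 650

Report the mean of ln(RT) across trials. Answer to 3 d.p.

6.706

ln(RT): 6.3386, 7.0022, 6.7799, 6.9315, 6.4770
Σ ln(RT) = 33.5291
Mean = 33.5291/5 = 6.70582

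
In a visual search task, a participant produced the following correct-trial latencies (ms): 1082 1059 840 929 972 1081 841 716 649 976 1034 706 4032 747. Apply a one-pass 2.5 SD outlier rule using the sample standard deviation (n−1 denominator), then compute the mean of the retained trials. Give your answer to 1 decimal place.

894.8 ms

n = 14, ΣRT = 15664, M = 1118.857
Σ(x−M)² = 9424751.71; s = √(9424751.71/13) = 851.458
Cutoffs: 1118.857 ± 2.5·851.458 → [-1009.8, 3247.5]
Outside: 4032 → excluded.
Retained (n=13): Σ = 11632, mean = 11632/13 = 894.769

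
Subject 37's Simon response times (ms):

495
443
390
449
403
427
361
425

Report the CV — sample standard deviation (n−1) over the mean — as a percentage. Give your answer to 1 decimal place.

9.6%

n = 8, Σ = 3393, M = 424.1250
Σ(x−M)² = 11602.875; s = √(11602.875/7) = 40.7131
CV = 40.7131 / 424.1250 = 0.09599 = 9.599%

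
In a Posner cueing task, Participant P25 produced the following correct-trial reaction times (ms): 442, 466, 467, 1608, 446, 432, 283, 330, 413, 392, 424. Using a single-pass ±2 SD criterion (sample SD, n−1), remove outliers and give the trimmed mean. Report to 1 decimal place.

409.5 ms

n = 11, ΣRT = 5703, M = 518.455
Σ(x−M)² = 1338064.73; s = √(1338064.73/10) = 365.796
Cutoffs: 518.455 ± 2·365.796 → [-213.1, 1250.0]
Outside: 1608 → excluded.
Retained (n=10): Σ = 4095, mean = 4095/10 = 409.500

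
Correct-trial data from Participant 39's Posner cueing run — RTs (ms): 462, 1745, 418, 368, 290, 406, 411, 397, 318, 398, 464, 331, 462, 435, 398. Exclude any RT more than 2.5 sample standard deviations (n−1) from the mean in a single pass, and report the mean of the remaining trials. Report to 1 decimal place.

397.0 ms

n = 15, ΣRT = 7303, M = 486.867
Σ(x−M)² = 1733953.73; s = √(1733953.73/14) = 351.929
Cutoffs: 486.867 ± 2.5·351.929 → [-393.0, 1366.7]
Outside: 1745 → excluded.
Retained (n=14): Σ = 5558, mean = 5558/14 = 397.000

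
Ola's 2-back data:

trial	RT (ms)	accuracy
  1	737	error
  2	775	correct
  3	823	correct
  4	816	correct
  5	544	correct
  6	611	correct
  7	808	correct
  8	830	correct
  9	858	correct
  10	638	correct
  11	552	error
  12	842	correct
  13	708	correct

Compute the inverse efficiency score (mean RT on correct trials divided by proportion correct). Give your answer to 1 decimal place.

886.7 ms

Correct trials (n=11): 775, 823, 816, 544, 611, 808, 830, 858, 638, 842, 708
Mean correct RT = 8253/11 = 750.2727 ms
Proportion correct = 11/13
IES = 750.2727 / (11/13) = 886.686 ms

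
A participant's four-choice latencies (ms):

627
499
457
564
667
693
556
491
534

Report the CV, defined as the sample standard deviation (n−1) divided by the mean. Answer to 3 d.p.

0.144

n = 9, Σ = 5088, M = 565.3333
Σ(x−M)² = 53170.000; s = √(53170.000/8) = 81.5245
CV = 81.5245 / 565.3333 = 0.14421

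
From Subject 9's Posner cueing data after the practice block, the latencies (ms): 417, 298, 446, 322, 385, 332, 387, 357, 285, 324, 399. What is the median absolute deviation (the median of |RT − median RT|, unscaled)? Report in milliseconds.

Sorted: 285, 298, 322, 324, 332, 357, 385, 387, 399, 417, 446 → median = 357
|x − 357|: 60, 59, 89, 35, 28, 25, 30, 0, 72, 33, 42
Sorted deviations: 0, 25, 28, 30, 33, 35, 42, 59, 60, 72, 89 → MAD = 35

35 ms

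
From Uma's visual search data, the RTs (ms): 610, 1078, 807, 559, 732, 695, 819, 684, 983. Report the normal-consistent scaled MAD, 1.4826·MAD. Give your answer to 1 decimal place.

Sorted: 559, 610, 684, 695, 732, 807, 819, 983, 1078 → median = 732
|x − 732| sorted: 0, 37, 48, 75, 87, 122, 173, 251, 346 → MAD = 87
Robust SD ≈ 1.4826 × 87 = 128.986

129.0 ms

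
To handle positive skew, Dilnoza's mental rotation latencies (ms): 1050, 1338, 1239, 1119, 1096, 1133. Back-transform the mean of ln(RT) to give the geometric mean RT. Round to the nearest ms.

ln(RT): 6.9565, 7.1989, 7.1221, 7.0202, 6.9994, 7.0326
Mean ln(RT) = 42.3298/6 = 7.05496
Geometric mean = exp(7.05496) = 1158.59 ms

1159 ms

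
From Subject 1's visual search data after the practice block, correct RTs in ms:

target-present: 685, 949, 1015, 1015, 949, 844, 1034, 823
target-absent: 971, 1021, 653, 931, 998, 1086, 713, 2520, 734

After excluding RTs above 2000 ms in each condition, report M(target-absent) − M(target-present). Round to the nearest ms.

target-absent: exclude 2520
M(target-present) = 7314/8 = 914.250
M(target-absent) = 7107/8 = 888.375
Difference = 888.375 − 914.250 = -25.875 ms

-26 ms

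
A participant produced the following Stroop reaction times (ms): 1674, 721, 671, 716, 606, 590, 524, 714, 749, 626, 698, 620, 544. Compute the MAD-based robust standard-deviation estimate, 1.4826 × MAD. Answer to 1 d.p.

75.6 ms

Sorted: 524, 544, 590, 606, 620, 626, 671, 698, 714, 716, 721, 749, 1674 → median = 671
|x − 671| sorted: 0, 27, 43, 45, 45, 50, 51, 65, 78, 81, 127, 147, 1003 → MAD = 51
Robust SD ≈ 1.4826 × 51 = 75.613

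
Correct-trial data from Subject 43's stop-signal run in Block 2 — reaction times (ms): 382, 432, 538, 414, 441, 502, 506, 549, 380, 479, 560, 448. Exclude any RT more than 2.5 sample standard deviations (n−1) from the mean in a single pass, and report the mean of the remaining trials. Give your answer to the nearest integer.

469 ms

n = 12, ΣRT = 5631, M = 469.250
Σ(x−M)² = 43108.25; s = √(43108.25/11) = 62.601
Cutoffs: 469.250 ± 2.5·62.601 → [312.7, 625.8]
No RTs fall outside the cutoffs; all 12 retained. Mean = 5631/12 = 469.250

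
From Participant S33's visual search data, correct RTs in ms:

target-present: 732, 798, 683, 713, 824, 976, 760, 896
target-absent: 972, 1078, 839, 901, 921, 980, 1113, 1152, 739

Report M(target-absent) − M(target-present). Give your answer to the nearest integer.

M(target-present) = 6382/8 = 797.750
M(target-absent) = 8695/9 = 966.111
Difference = 966.111 − 797.750 = 168.361 ms

168 ms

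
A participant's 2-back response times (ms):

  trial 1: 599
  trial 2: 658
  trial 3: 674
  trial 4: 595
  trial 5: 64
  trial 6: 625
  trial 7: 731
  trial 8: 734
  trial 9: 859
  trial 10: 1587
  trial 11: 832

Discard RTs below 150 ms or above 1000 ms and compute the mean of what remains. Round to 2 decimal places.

Excluded: 64, 1587
Retained (n=9): Σ = 6307
Mean = 6307/9 = 700.7778

700.78 ms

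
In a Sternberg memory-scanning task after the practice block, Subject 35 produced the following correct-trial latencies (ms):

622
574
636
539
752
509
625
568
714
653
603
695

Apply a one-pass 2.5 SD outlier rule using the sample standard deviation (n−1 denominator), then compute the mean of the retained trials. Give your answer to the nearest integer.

624 ms

n = 12, ΣRT = 7490, M = 624.167
Σ(x−M)² = 57041.67; s = √(57041.67/11) = 72.011
Cutoffs: 624.167 ± 2.5·72.011 → [444.1, 804.2]
No RTs fall outside the cutoffs; all 12 retained. Mean = 7490/12 = 624.167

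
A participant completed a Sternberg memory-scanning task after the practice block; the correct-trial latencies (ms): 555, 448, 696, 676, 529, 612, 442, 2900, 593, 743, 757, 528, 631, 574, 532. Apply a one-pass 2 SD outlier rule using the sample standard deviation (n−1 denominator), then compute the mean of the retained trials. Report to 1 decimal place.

594.0 ms

n = 15, ΣRT = 11216, M = 747.733
Σ(x−M)² = 5089484.93; s = √(5089484.93/14) = 602.938
Cutoffs: 747.733 ± 2·602.938 → [-458.1, 1953.6]
Outside: 2900 → excluded.
Retained (n=14): Σ = 8316, mean = 8316/14 = 594.000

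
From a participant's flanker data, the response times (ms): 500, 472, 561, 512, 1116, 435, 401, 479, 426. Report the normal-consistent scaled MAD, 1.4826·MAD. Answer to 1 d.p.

Sorted: 401, 426, 435, 472, 479, 500, 512, 561, 1116 → median = 479
|x − 479| sorted: 0, 7, 21, 33, 44, 53, 78, 82, 637 → MAD = 44
Robust SD ≈ 1.4826 × 44 = 65.234

65.2 ms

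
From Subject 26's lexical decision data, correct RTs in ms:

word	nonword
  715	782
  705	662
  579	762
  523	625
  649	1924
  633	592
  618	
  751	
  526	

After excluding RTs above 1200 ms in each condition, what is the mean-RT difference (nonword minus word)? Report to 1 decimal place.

51.4 ms

nonword: exclude 1924
M(word) = 5699/9 = 633.222
M(nonword) = 3423/5 = 684.600
Difference = 684.600 − 633.222 = 51.378 ms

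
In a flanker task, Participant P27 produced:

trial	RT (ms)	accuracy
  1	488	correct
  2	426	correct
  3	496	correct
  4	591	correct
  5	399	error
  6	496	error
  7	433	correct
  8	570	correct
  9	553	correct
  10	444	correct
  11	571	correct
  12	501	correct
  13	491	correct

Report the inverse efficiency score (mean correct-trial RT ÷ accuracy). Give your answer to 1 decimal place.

597.8 ms

Correct trials (n=11): 488, 426, 496, 591, 433, 570, 553, 444, 571, 501, 491
Mean correct RT = 5564/11 = 505.8182 ms
Proportion correct = 11/13
IES = 505.8182 / (11/13) = 597.785 ms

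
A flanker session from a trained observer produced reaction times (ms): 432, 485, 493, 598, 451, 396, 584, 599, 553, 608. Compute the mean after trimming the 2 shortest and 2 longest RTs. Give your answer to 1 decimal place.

Sorted: 396, 432, 451, 485, 493, 553, 584, 598, 599, 608
Drop lowest 2 (396, 432) and highest 2 (599, 608)
Remaining (n=6): Σ = 3164, mean = 3164/6 = 527.333

527.3 ms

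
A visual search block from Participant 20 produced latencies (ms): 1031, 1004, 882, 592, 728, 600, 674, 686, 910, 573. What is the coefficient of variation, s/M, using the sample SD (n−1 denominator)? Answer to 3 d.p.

n = 10, Σ = 7680, M = 768.0000
Σ(x−M)² = 272410.000; s = √(272410.000/9) = 173.9764
CV = 173.9764 / 768.0000 = 0.22653

0.227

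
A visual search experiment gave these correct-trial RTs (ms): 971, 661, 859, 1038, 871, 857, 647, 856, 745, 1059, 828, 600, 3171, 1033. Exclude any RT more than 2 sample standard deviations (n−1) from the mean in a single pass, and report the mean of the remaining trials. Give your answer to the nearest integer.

n = 14, ΣRT = 14196, M = 1014.000
Σ(x−M)² = 5289198.00; s = √(5289198.00/13) = 637.857
Cutoffs: 1014.000 ± 2·637.857 → [-261.7, 2289.7]
Outside: 3171 → excluded.
Retained (n=13): Σ = 11025, mean = 11025/13 = 848.077

848 ms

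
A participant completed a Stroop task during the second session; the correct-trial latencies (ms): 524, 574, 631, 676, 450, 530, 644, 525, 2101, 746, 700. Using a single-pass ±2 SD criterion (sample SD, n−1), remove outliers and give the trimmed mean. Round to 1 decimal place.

n = 11, ΣRT = 8101, M = 736.455
Σ(x−M)² = 2127648.73; s = √(2127648.73/10) = 461.264
Cutoffs: 736.455 ± 2·461.264 → [-186.1, 1659.0]
Outside: 2101 → excluded.
Retained (n=10): Σ = 6000, mean = 6000/10 = 600.000

600.0 ms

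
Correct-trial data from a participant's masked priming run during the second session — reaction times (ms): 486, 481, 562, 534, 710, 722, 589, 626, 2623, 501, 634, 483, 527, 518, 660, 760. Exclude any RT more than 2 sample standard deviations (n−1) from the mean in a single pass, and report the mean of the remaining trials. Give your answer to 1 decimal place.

n = 16, ΣRT = 11416, M = 713.500
Σ(x−M)² = 4013050.00; s = √(4013050.00/15) = 517.239
Cutoffs: 713.500 ± 2·517.239 → [-321.0, 1748.0]
Outside: 2623 → excluded.
Retained (n=15): Σ = 8793, mean = 8793/15 = 586.200

586.2 ms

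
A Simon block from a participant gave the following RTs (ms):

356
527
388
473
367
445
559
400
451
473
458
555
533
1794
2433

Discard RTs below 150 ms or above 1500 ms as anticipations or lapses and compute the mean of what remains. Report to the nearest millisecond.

Excluded: 1794, 2433
Retained (n=13): Σ = 5985
Mean = 5985/13 = 460.3846

460 ms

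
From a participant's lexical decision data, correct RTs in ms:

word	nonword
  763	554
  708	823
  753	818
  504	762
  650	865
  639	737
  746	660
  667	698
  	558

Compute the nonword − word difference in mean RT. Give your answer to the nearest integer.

41 ms

M(word) = 5430/8 = 678.750
M(nonword) = 6475/9 = 719.444
Difference = 719.444 − 678.750 = 40.694 ms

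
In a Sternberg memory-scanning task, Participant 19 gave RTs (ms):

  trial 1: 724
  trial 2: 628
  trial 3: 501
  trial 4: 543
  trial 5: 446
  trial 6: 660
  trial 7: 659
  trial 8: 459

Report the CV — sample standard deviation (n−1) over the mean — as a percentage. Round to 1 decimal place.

18.0%

n = 8, Σ = 4620, M = 577.5000
Σ(x−M)² = 75838.000; s = √(75838.000/7) = 104.0865
CV = 104.0865 / 577.5000 = 0.18024 = 18.024%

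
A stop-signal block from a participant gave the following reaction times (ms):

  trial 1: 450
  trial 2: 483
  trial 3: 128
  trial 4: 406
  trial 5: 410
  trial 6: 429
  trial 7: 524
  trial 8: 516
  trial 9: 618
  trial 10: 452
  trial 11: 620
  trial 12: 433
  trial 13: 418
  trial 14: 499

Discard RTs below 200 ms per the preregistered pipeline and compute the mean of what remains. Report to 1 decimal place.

Excluded: 128
Retained (n=13): Σ = 6258
Mean = 6258/13 = 481.3846

481.4 ms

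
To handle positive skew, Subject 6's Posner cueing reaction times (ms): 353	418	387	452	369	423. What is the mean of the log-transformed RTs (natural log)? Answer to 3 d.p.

ln(RT): 5.8665, 6.0355, 5.9584, 6.1137, 5.9108, 6.0474
Σ ln(RT) = 35.9322
Mean = 35.9322/6 = 5.98870

5.989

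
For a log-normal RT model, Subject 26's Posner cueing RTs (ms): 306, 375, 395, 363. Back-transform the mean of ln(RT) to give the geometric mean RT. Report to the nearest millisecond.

358 ms

ln(RT): 5.7236, 5.9269, 5.9789, 5.8944
Mean ln(RT) = 23.5238/4 = 5.88095
Geometric mean = exp(5.88095) = 358.15 ms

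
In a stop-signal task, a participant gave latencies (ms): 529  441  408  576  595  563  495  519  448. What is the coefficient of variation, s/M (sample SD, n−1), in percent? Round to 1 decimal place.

n = 9, Σ = 4574, M = 508.2222
Σ(x−M)² = 34037.556; s = √(34037.556/8) = 65.2280
CV = 65.2280 / 508.2222 = 0.12835 = 12.835%

12.8%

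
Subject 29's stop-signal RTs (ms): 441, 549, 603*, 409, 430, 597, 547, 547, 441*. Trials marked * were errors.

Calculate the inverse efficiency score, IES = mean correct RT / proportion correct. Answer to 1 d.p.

Correct trials (n=7): 441, 549, 409, 430, 597, 547, 547
Mean correct RT = 3520/7 = 502.8571 ms
Proportion correct = 7/9
IES = 502.8571 / (7/9) = 646.531 ms

646.5 ms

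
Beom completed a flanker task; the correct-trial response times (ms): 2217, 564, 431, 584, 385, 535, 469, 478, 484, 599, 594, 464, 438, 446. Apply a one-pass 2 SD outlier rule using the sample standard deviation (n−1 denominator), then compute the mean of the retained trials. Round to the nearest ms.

n = 14, ΣRT = 8688, M = 620.571
Σ(x−M)² = 2803321.43; s = √(2803321.43/13) = 464.371
Cutoffs: 620.571 ± 2·464.371 → [-308.2, 1549.3]
Outside: 2217 → excluded.
Retained (n=13): Σ = 6471, mean = 6471/13 = 497.769

498 ms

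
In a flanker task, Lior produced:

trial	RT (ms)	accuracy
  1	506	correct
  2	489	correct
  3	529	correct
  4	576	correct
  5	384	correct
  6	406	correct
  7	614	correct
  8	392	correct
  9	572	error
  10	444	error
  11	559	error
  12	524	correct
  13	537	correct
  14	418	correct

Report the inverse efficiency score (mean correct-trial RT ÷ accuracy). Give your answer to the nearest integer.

622 ms

Correct trials (n=11): 506, 489, 529, 576, 384, 406, 614, 392, 524, 537, 418
Mean correct RT = 5375/11 = 488.6364 ms
Proportion correct = 11/14
IES = 488.6364 / (11/14) = 621.901 ms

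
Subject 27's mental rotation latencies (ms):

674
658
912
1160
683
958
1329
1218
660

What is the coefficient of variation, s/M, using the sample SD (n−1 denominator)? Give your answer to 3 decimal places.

0.291

n = 9, Σ = 8252, M = 916.8889
Σ(x−M)² = 568034.889; s = √(568034.889/8) = 266.4664
CV = 266.4664 / 916.8889 = 0.29062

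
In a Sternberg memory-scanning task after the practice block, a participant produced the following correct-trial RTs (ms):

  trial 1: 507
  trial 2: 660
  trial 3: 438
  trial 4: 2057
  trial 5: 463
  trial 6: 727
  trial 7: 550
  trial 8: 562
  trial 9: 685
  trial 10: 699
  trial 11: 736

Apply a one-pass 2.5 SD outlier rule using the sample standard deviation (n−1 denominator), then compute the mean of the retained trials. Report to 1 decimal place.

n = 11, ΣRT = 8084, M = 734.909
Σ(x−M)² = 2035500.91; s = √(2035500.91/10) = 451.165
Cutoffs: 734.909 ± 2.5·451.165 → [-393.0, 1862.8]
Outside: 2057 → excluded.
Retained (n=10): Σ = 6027, mean = 6027/10 = 602.700

602.7 ms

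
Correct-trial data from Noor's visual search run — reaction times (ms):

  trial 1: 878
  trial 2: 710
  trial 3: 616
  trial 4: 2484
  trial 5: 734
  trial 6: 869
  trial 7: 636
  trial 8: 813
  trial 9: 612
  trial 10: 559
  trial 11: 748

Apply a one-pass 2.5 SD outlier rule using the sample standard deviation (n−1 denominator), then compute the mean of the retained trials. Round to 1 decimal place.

717.5 ms

n = 11, ΣRT = 9659, M = 878.091
Σ(x−M)² = 2949126.91; s = √(2949126.91/10) = 543.059
Cutoffs: 878.091 ± 2.5·543.059 → [-479.6, 2235.7]
Outside: 2484 → excluded.
Retained (n=10): Σ = 7175, mean = 7175/10 = 717.500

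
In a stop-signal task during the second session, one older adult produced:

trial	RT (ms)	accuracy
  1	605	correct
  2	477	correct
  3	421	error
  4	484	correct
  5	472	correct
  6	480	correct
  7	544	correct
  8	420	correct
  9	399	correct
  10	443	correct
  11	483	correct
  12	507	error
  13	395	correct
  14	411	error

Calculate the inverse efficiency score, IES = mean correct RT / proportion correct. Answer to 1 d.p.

Correct trials (n=11): 605, 477, 484, 472, 480, 544, 420, 399, 443, 483, 395
Mean correct RT = 5202/11 = 472.9091 ms
Proportion correct = 11/14
IES = 472.9091 / (11/14) = 601.884 ms

601.9 ms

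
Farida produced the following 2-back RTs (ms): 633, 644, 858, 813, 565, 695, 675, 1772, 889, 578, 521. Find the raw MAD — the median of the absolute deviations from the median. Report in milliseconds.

110 ms

Sorted: 521, 565, 578, 633, 644, 675, 695, 813, 858, 889, 1772 → median = 675
|x − 675|: 42, 31, 183, 138, 110, 20, 0, 1097, 214, 97, 154
Sorted deviations: 0, 20, 31, 42, 97, 110, 138, 154, 183, 214, 1097 → MAD = 110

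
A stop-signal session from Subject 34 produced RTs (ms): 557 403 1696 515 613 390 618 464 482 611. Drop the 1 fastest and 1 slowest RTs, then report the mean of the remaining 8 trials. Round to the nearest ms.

Sorted: 390, 403, 464, 482, 515, 557, 611, 613, 618, 1696
Drop lowest 1 (390) and highest 1 (1696)
Remaining (n=8): Σ = 4263, mean = 4263/8 = 532.875

533 ms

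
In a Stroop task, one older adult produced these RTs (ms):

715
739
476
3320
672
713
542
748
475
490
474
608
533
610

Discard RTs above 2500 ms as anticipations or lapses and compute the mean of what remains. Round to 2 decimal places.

599.62 ms

Excluded: 3320
Retained (n=13): Σ = 7795
Mean = 7795/13 = 599.6154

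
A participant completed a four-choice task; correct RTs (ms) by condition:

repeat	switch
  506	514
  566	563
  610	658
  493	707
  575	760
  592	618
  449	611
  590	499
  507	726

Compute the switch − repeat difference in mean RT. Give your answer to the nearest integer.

M(repeat) = 4888/9 = 543.111
M(switch) = 5656/9 = 628.444
Difference = 628.444 − 543.111 = 85.333 ms

85 ms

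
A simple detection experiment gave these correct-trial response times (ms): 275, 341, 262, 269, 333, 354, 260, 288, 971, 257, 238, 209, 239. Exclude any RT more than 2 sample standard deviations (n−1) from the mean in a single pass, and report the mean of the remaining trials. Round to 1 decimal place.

n = 13, ΣRT = 4296, M = 330.462
Σ(x−M)² = 466333.23; s = √(466333.23/12) = 197.132
Cutoffs: 330.462 ± 2·197.132 → [-63.8, 724.7]
Outside: 971 → excluded.
Retained (n=12): Σ = 3325, mean = 3325/12 = 277.083

277.1 ms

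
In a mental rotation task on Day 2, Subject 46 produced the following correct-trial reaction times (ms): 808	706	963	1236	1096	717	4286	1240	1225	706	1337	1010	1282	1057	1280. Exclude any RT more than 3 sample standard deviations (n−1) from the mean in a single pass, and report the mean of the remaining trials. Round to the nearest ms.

n = 15, ΣRT = 18949, M = 1263.267
Σ(x−M)² = 10497328.93; s = √(10497328.93/14) = 865.915
Cutoffs: 1263.267 ± 3·865.915 → [-1334.5, 3861.0]
Outside: 4286 → excluded.
Retained (n=14): Σ = 14663, mean = 14663/14 = 1047.357

1047 ms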